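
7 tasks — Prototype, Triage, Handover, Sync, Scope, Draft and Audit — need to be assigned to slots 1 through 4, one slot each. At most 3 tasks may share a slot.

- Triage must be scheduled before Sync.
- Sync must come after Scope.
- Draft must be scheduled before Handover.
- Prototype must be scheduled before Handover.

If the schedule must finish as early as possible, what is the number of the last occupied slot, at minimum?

The precedence chain requires at least 2 distinct slots.
With at most 3 per slot and 7 tasks, at least 3 slots are needed.
3 works (last occupied slot: 3): for example Audit=2, Triage=1, Prototype=1, Handover=2, Draft=1, Scope=2, Sync=3.

slot 3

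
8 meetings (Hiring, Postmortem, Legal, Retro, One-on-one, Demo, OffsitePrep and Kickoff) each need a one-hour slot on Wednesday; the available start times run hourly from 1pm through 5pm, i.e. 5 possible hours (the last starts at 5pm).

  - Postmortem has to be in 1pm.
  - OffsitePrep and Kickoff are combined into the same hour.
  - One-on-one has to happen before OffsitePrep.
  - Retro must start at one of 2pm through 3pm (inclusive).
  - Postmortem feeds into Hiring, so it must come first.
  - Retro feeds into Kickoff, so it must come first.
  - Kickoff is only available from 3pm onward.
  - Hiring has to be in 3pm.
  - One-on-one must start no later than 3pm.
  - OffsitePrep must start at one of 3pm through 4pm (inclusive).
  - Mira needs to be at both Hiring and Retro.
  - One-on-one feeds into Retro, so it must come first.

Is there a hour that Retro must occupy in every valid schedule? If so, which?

2pm

Retro's window is 2pm–3pm.
Hiring is fixed at 3pm, and Retro can't share a hour with Hiring.
So Retro must be 2pm.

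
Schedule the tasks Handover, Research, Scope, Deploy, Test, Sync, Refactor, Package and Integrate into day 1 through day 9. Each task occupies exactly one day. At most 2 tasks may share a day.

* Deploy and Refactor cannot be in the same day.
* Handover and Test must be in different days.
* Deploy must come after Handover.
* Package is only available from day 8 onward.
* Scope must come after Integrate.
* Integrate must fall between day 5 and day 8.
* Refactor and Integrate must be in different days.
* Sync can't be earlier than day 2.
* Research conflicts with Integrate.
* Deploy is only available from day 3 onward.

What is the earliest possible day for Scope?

Precedence pushes Scope to at least day 6.
Scope at day 6 is achievable: Research in day 1, Deploy in day 3, Handover in day 1, Sync in day 2, Integrate in day 5, Refactor in day 4, Package in day 8, Scope in day 6, Test in day 2.

day 6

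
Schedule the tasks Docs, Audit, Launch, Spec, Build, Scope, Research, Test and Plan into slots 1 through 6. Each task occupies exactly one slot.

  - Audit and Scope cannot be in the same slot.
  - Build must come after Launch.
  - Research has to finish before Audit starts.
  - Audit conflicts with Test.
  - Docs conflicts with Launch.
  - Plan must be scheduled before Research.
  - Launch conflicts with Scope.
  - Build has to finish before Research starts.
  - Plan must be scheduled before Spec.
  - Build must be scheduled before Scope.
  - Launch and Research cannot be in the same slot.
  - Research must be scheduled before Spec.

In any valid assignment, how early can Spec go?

Precedence pushes Spec to at least 4.
Spec at 4 is achievable: Spec=4; Test=1; Build=2; Launch=1; Audit=4; Research=3; Docs=2; Scope=3; Plan=1.

4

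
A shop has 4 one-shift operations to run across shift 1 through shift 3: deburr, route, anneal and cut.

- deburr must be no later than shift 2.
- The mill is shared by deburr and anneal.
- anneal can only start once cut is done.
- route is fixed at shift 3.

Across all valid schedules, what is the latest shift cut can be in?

shift 2

Downstream work caps cut at shift 2.
cut at shift 2 is achievable: deburr=shift 1, anneal=shift 3, route=shift 3, cut=shift 2.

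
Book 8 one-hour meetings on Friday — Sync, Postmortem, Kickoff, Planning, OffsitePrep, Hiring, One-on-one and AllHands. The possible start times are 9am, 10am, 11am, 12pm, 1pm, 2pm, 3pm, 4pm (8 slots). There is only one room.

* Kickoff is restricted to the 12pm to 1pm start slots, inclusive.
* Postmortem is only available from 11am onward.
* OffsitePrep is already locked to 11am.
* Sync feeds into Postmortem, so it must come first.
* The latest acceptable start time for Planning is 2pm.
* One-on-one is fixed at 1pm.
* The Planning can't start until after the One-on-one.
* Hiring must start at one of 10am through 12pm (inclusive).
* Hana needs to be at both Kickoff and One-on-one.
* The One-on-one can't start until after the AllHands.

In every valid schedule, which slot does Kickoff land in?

Kickoff's window is 12pm–1pm.
One-on-one is fixed at 1pm, and Kickoff can't share a slot with One-on-one.
So Kickoff must be 12pm.

12pm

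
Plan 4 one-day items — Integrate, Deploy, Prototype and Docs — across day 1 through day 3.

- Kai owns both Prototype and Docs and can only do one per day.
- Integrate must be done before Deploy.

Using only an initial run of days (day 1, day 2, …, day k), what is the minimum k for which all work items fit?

The precedence chain requires at least 2 distinct days.
2 works (last occupied day: day 2): for example Prototype in day 1; Docs in day 2; Integrate in day 1; Deploy in day 2.

2 days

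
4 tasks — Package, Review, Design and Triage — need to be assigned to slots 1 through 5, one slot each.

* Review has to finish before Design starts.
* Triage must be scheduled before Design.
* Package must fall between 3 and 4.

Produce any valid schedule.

Triage=1; Design=2; Package=3; Review=1

Checking: Triage(1) before Design(2); Review(1) before Design(2); Package=3 in [3,4].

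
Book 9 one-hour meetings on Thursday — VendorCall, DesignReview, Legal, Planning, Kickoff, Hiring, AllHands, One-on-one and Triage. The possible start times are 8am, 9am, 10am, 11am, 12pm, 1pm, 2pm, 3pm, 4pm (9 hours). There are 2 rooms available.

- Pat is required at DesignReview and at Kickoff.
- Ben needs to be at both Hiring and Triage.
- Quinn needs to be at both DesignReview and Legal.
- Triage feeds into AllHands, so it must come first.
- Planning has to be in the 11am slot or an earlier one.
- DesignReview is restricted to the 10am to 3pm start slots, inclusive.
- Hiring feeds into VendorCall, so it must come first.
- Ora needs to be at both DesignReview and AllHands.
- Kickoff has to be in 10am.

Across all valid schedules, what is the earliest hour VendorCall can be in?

9am

Precedence pushes VendorCall to at least 9am.
VendorCall at 9am is achievable: Hiring -> 8am, Legal -> 12pm, One-on-one -> 11am, DesignReview -> 11am, VendorCall -> 9am, Kickoff -> 10am, AllHands -> 10am, Planning -> 8am, Triage -> 9am.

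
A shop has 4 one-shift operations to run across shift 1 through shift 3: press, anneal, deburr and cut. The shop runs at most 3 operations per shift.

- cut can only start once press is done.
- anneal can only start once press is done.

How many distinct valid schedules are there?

Splitting on press: it can be shift 1 (12), shift 2 (3). Listing each branch's schedules as (anneal, deburr, cut) by shift number:
press=shift 1: (2,1,2) (2,1,3) (2,2,2) (2,2,3) (2,3,2) (2,3,3) (3,1,2) (3,1,3) (3,2,2) (3,2,3) (3,3,2) (3,3,3) — 12.
press=shift 2: (3,1,3) (3,2,3) (3,3,3) — 3.
Summing: 12 + 3 = 15.

15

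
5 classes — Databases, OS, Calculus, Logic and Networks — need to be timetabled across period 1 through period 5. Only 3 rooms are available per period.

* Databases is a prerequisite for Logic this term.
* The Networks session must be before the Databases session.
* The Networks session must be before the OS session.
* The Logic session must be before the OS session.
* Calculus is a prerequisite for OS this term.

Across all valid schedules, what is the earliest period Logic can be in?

Precedence pushes Logic to at least period 3; downstream work caps Logic at period 4.
Logic at period 3 is achievable: Calculus in period 1; Databases in period 2; Networks in period 1; OS in period 4; Logic in period 3.

period 3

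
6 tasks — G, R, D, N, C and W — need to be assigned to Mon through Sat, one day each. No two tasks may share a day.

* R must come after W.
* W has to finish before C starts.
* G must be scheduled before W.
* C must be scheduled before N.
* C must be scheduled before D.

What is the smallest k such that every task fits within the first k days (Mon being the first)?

6

The precedence chain requires at least 4 distinct days.
With at most 1 per day and 6 tasks, at least 6 days are needed.
6 works (last occupied day: Sat): for example N in Sat; R in Thu; G in Mon; D in Fri; C in Wed; W in Tue.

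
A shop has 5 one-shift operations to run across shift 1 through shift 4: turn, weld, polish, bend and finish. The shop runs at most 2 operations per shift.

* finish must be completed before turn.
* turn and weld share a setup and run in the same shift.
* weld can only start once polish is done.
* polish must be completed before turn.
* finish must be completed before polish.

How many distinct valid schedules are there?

12

Splitting on turn: it can be shift 3 (3), shift 4 (9). Listing each branch's schedules as (weld, polish, bend, finish) by shift number:
turn=shift 3: (3,2,1,1) (3,2,2,1) (3,2,4,1) — 3.
turn=shift 4: (4,2,1,1) (4,2,2,1) (4,2,3,1) (4,3,1,1) (4,3,1,2) (4,3,2,1) (4,3,2,2) (4,3,3,1) (4,3,3,2) — 9.
Summing: 3 + 9 = 12.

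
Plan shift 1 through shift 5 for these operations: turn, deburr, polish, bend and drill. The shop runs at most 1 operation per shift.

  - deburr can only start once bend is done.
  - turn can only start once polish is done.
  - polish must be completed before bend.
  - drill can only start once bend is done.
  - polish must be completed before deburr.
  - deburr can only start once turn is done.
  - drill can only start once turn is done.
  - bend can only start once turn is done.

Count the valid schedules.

Enumerating: drill=shift 5, turn=shift 2, bend=shift 3, deburr=shift 4, polish=shift 1 | polish -> shift 1; bend -> shift 3; drill -> shift 4; turn -> shift 2; deburr -> shift 5.

2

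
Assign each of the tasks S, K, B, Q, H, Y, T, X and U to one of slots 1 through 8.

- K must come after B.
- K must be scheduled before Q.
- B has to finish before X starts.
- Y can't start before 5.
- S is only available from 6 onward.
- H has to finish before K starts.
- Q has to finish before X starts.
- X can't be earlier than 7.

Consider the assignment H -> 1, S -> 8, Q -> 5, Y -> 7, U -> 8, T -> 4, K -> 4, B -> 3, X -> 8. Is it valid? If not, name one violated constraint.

X can't be earlier than 7 — holds.
H has to finish before K starts — holds.
B has to finish before X starts — holds.
K must be scheduled before Q — holds.
K must come after B — holds.
Q has to finish before X starts — holds.
S is only available from 6 onward — holds.
Y can't start before 5 — holds.

Yes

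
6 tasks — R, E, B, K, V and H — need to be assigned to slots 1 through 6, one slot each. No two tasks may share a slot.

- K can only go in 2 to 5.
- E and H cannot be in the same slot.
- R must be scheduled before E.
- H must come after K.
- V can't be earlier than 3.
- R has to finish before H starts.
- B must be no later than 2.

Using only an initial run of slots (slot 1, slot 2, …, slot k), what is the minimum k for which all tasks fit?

6 slots

The precedence chain requires at least 2 distinct slots.
With at most 1 per slot and 6 tasks, at least 6 slots are needed.
V can't be placed before 3, so the schedule must run through at least slot 3.
6 works (last occupied slot: 6): for example K in 2; V in 3; E in 6; B in 1; R in 4; H in 5.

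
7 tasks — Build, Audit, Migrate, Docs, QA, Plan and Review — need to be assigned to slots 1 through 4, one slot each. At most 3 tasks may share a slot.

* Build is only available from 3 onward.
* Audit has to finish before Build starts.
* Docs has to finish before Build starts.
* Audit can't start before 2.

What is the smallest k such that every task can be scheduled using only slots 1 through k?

3

The precedence chain requires at least 2 distinct slots.
With at most 3 per slot and 7 tasks, at least 3 slots are needed.
Build can't be placed before 3, so the schedule must run through at least slot 3.
3 works (last occupied slot: 3): for example Audit -> 2; Plan -> 2; Docs -> 1; Review -> 2; Migrate -> 1; QA -> 1; Build -> 3.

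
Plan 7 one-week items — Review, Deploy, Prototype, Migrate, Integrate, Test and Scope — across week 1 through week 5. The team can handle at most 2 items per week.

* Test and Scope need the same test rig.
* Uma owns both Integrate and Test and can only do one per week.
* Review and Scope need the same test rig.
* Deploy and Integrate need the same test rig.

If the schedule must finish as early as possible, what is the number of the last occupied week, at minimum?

With at most 2 per week and 7 work items, at least 4 weeks are needed.
4 works (last occupied week: week 4): for example Integrate in week 3, Deploy in week 1, Prototype in week 2, Review in week 1, Migrate in week 2, Test in week 4, Scope in week 3.

4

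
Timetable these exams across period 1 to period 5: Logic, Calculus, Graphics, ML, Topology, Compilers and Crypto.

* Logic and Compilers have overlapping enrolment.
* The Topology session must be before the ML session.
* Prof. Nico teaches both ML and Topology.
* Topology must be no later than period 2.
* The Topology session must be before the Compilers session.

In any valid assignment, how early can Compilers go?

period 2

Precedence pushes Compilers to at least period 2.
Compilers at period 2 is achievable: Compilers in period 2; Graphics in period 1; Topology in period 1; Logic in period 1; Calculus in period 1; Crypto in period 1; ML in period 2.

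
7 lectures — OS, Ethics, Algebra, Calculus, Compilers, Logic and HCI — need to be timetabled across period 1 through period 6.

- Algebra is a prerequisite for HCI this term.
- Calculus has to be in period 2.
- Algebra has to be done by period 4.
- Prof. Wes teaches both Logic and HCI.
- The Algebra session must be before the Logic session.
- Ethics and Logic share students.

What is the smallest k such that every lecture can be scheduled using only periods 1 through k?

The precedence chain requires at least 2 distinct periods.
Could 2 periods be enough, i.e. nothing placed later than period 2? No: Algebra's window within 2 periods is {period 1, period 2}; Logic must come after Algebra (at period 1 or later) → {period 2}; Algebra must come before Logic (at period 2 or earlier) → {period 1}; HCI must come after Algebra (at period 1 or later) → {period 2}; HCI can't share with Logic (period 2) → nothing is left.
So 2 periods is not enough.
3 works (last occupied period: period 3): for example Logic -> period 2; Algebra -> period 1; OS -> period 1; Ethics -> period 1; Calculus -> period 2; Compilers -> period 1; HCI -> period 3.

3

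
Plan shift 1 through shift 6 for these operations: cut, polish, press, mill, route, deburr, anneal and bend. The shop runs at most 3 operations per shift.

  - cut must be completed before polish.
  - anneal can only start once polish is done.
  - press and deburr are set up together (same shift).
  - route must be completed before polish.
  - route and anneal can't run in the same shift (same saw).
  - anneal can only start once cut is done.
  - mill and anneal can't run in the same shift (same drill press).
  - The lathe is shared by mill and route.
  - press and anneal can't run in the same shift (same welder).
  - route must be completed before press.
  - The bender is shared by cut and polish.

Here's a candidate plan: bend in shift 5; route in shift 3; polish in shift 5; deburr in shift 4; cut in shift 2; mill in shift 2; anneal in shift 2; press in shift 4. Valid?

No — it violates: mill and anneal can't run in the same shift (same drill press)

anneal can only start once cut is done — violated.
The bender is shared by cut and polish — holds.
mill and anneal can't run in the same shift (same drill press) — violated.
The lathe is shared by mill and route — holds.
route must be completed before press — holds.
cut must be completed before polish — holds.
route must be completed before polish — holds.
anneal can only start once polish is done — violated.
route and anneal can't run in the same shift (same saw) — holds.
press and anneal can't run in the same shift (same welder) — holds.
press and deburr are set up together (same shift) — holds.
The shop runs at most 3 operations per shift — holds.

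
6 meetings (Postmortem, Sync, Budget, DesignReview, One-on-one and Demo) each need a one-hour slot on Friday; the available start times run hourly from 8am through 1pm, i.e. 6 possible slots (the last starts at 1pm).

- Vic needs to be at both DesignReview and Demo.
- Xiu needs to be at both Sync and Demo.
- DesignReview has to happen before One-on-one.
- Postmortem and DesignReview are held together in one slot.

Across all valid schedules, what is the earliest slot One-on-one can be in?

9am

Precedence pushes One-on-one to at least 9am.
One-on-one at 9am is achievable: One-on-one=9am, Postmortem=8am, Demo=9am, Budget=8am, Sync=8am, DesignReview=8am.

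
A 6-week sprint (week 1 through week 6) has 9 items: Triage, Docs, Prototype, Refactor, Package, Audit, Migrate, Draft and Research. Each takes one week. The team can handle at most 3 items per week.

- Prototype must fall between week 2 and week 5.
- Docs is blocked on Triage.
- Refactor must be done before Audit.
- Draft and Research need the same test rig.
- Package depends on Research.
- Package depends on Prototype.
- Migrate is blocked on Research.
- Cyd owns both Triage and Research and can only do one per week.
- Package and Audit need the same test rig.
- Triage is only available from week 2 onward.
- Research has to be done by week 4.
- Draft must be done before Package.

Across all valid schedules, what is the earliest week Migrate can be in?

week 2

Precedence pushes Migrate to at least week 2.
Migrate at week 2 is achievable: Docs -> week 3, Migrate -> week 2, Package -> week 4, Triage -> week 2, Prototype -> week 2, Research -> week 1, Audit -> week 3, Refactor -> week 1, Draft -> week 3.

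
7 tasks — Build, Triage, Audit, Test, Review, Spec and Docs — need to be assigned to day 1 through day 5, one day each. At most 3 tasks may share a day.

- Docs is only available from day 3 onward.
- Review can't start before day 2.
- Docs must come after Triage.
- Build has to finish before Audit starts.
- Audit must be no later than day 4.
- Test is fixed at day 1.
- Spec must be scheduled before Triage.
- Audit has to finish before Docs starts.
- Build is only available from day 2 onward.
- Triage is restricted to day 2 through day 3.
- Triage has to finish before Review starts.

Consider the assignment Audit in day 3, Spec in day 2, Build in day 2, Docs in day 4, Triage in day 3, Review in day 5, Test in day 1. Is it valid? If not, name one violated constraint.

Test is fixed at day 1 — holds.
Build is only available from day 2 onward — holds.
Triage has to finish before Review starts — holds.
Triage is restricted to day 2 through day 3 — holds.
Build has to finish before Audit starts — holds.
Audit has to finish before Docs starts — holds.
Docs must come after Triage — holds.
Review can't start before day 2 — holds.
Spec must be scheduled before Triage — holds.
Audit must be no later than day 4 — holds.
Docs is only available from day 3 onward — holds.
At most 3 tasks may share a day — holds.

Yes, all constraints hold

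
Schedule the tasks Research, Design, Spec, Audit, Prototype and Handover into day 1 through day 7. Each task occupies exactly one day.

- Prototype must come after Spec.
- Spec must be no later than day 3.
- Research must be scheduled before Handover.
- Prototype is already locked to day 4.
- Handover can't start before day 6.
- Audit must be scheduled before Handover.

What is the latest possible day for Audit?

day 6

Downstream work caps Audit at day 6.
Audit at day 6 is achievable: Audit=day 6; Spec=day 1; Handover=day 7; Research=day 1; Design=day 1; Prototype=day 4.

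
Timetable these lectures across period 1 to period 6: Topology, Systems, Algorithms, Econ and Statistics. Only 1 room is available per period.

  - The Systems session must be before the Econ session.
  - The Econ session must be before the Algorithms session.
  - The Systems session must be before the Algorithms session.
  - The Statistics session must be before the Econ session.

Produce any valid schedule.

Topology in period 5, Systems in period 1, Econ in period 3, Algorithms in period 4, Statistics in period 2

Checking: Systems(period 1) before Econ(period 3); Statistics(period 2) before Econ(period 3); Econ(period 3) before Algorithms(period 4); Systems(period 1) before Algorithms(period 4); max 1 per period (cap 1).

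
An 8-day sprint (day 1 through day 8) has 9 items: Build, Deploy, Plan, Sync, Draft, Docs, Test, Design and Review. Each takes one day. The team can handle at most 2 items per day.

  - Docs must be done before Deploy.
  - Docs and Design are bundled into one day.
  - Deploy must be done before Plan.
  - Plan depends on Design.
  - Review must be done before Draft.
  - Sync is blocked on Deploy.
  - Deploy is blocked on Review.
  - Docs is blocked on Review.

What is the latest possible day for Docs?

day 6

Precedence pushes Docs to at least day 2; downstream work caps Docs at day 6.
Docs at day 6 is achievable: Sync=day 8, Docs=day 6, Test=day 2, Draft=day 2, Review=day 1, Plan=day 8, Build=day 1, Deploy=day 7, Design=day 6.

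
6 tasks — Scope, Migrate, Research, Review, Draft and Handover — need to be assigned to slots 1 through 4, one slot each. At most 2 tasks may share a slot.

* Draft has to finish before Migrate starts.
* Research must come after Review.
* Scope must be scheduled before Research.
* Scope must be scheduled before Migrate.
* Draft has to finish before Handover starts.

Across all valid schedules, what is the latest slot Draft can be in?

Downstream work caps Draft at 3.
Draft at 3 is achievable: Scope in 1; Migrate in 4; Draft in 3; Handover in 4; Research in 2; Review in 1.

3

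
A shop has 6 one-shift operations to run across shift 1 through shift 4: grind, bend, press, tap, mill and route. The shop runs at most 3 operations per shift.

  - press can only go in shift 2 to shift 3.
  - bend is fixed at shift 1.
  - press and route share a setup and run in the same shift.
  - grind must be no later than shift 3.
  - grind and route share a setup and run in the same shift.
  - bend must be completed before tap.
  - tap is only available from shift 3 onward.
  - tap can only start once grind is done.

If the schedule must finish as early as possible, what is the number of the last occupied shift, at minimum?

The precedence chain requires at least 2 distinct shifts.
With at most 3 per shift and 6 operations, at least 2 shifts are needed.
tap can't be placed before shift 3, so the schedule must run through at least shift 3.
3 works (last occupied shift: shift 3): for example mill -> shift 1, bend -> shift 1, tap -> shift 3, grind -> shift 2, press -> shift 2, route -> shift 2.

3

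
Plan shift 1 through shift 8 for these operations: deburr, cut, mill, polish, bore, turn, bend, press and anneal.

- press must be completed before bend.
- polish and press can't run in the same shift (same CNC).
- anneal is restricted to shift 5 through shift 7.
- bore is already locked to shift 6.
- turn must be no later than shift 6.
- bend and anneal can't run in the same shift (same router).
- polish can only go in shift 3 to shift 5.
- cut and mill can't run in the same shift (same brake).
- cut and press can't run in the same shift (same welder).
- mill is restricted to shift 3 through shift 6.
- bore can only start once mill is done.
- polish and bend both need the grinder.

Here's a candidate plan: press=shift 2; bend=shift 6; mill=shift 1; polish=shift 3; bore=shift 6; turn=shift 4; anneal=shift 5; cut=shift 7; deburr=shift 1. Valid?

Invalid. mill is restricted to shift 3 through shift 6.

anneal is restricted to shift 5 through shift 7 — holds.
polish and bend both need the grinder — holds.
press must be completed before bend — holds.
cut and mill can't run in the same shift (same brake) — holds.
mill is restricted to shift 3 through shift 6 — violated.
bore is already locked to shift 6 — holds.
bore can only start once mill is done — holds.
cut and press can't run in the same shift (same welder) — holds.
polish and press can't run in the same shift (same CNC) — holds.
turn must be no later than shift 6 — holds.
bend and anneal can't run in the same shift (same router) — holds.
polish can only go in shift 3 to shift 5 — holds.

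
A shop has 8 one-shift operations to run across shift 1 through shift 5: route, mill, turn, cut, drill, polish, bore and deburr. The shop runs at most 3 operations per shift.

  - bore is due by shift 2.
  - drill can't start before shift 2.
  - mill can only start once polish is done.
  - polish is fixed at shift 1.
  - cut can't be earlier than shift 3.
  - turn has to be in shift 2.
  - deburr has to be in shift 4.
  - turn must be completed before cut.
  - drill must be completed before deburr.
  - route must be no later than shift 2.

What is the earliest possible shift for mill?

Precedence pushes mill to at least shift 2.
mill at shift 2 is achievable: bore=shift 1; turn=shift 2; polish=shift 1; cut=shift 3; mill=shift 2; route=shift 1; deburr=shift 4; drill=shift 2.

shift 2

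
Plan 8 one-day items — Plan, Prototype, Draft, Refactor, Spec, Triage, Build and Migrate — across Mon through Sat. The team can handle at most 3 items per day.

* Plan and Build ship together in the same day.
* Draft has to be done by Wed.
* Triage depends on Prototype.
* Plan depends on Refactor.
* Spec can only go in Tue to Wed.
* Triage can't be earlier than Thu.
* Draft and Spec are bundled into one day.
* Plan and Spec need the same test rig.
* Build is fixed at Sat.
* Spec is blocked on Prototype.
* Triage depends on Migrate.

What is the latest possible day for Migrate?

Downstream work caps Migrate at Fri.
Migrate at Fri is achievable: Draft -> Tue; Triage -> Sat; Prototype -> Mon; Migrate -> Fri; Spec -> Tue; Refactor -> Mon; Build -> Sat; Plan -> Sat.

Fri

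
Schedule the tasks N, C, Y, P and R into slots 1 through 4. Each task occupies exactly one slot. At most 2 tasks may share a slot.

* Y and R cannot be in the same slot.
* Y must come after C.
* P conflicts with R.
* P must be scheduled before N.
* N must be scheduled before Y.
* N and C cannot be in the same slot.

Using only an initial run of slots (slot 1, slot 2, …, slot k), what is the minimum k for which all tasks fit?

3 slots

The precedence chain requires at least 3 distinct slots.
With at most 2 per slot and 5 tasks, at least 3 slots are needed.
3 works (last occupied slot: 3): for example R -> 2; C -> 1; N -> 2; P -> 1; Y -> 3.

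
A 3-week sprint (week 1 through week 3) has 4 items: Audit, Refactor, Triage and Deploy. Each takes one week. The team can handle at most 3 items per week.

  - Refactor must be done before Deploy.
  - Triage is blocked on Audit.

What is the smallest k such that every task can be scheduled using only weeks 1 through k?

2

The precedence chain requires at least 2 distinct weeks.
With at most 3 per week and 4 tasks, at least 2 weeks are needed.
2 works (last occupied week: week 2): for example Triage=week 2; Deploy=week 2; Audit=week 1; Refactor=week 1.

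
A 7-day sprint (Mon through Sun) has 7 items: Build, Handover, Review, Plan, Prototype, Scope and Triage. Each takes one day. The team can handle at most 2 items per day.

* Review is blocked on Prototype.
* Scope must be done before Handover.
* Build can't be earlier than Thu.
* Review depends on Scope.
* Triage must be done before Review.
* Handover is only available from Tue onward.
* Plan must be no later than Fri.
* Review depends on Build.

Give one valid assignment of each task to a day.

Review -> Fri, Scope -> Mon, Triage -> Wed, Prototype -> Tue, Plan -> Mon, Build -> Thu, Handover -> Tue

Checking: Prototype(Tue) before Review(Fri); Triage(Wed) before Review(Fri); Scope(Mon) before Handover(Tue); Scope(Mon) before Review(Fri); Build(Thu) before Review(Fri); Handover=Tue in [Tue,Sun]; Plan=Mon in [Mon,Fri]; Build=Thu in [Thu,Sun]; max 2 per day (cap 2).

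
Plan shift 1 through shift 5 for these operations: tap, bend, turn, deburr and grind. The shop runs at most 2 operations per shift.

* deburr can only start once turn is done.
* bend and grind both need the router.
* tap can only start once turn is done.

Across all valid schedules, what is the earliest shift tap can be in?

Precedence pushes tap to at least shift 2.
tap at shift 2 is achievable: tap in shift 2, turn in shift 1, bend in shift 1, deburr in shift 2, grind in shift 3.

shift 2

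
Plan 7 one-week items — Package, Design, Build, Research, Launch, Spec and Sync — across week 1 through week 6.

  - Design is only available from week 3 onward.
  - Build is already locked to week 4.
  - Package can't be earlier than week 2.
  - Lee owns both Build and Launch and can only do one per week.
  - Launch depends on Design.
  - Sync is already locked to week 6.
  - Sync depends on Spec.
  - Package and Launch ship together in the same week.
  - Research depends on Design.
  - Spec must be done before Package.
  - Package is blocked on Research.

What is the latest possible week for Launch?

week 6

Launch must be in the same week as Package, which can't be before week 5, so Launch is at least week 5.
Launch at week 6 is achievable: Design -> week 3; Package -> week 6; Build -> week 4; Launch -> week 6; Spec -> week 1; Sync -> week 6; Research -> week 4.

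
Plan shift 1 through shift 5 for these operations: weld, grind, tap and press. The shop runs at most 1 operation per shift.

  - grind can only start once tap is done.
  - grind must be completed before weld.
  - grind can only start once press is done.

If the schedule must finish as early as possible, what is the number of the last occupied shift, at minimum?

The precedence chain requires at least 3 distinct shifts.
With at most 1 per shift and 4 operations, at least 4 shifts are needed.
4 works (last occupied shift: shift 4): for example grind -> shift 3; press -> shift 2; weld -> shift 4; tap -> shift 1.

4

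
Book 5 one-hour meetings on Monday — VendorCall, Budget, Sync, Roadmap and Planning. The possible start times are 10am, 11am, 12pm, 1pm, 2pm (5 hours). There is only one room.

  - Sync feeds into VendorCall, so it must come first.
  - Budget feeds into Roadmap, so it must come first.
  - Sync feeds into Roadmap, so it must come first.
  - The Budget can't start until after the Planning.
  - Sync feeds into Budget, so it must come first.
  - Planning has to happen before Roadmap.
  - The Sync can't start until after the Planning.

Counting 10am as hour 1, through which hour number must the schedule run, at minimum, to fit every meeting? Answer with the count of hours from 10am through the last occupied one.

5 hours

The precedence chain requires at least 4 distinct hours.
With at most 1 per hour and 5 meetings, at least 5 hours are needed.
5 works (last occupied hour: 2pm): for example Sync in 11am, Budget in 12pm, Planning in 10am, VendorCall in 2pm, Roadmap in 1pm.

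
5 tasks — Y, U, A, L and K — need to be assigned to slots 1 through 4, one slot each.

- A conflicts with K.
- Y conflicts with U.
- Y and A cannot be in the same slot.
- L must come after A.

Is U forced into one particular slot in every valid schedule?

No

U can be 1 (e.g. Y -> 2; A -> 1; L -> 2; U -> 1; K -> 2) or 2 (e.g. L in 2; U in 2; A in 1; K in 2; Y in 3).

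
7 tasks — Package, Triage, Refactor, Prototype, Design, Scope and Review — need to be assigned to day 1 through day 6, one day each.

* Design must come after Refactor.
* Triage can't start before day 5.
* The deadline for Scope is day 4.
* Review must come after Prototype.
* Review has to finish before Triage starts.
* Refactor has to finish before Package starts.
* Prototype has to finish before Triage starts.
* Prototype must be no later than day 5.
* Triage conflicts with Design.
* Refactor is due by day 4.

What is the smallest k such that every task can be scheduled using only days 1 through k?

The precedence chain requires at least 3 distinct days.
Triage can't be placed before day 5, so the schedule must run through at least day 5.
5 works (last occupied day: day 5): for example Review=day 2; Triage=day 5; Scope=day 1; Design=day 2; Package=day 2; Refactor=day 1; Prototype=day 1.

5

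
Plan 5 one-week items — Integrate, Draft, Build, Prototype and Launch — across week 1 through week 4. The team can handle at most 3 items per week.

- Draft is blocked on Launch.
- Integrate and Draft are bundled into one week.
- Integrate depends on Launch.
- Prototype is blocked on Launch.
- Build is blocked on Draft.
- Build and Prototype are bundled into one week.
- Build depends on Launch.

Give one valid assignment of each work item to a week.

Draft in week 2; Build in week 3; Launch in week 1; Prototype in week 3; Integrate in week 2

Checking: Launch(week 1) before Integrate(week 2); Launch(week 1) before Prototype(week 3); Draft(week 2) before Build(week 3); Launch(week 1) before Build(week 3); Launch(week 1) before Draft(week 2); Integrate = Draft = week 2; Build = Prototype = week 3; max 2 per week (cap 3).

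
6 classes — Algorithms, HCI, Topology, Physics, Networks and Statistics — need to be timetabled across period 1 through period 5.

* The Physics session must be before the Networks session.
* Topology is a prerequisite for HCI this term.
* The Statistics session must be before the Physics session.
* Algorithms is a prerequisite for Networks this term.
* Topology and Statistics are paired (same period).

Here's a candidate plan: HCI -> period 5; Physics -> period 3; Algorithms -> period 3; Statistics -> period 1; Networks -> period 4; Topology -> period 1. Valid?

Algorithms is a prerequisite for Networks this term — holds.
Topology is a prerequisite for HCI this term — holds.
The Physics session must be before the Networks session — holds.
Topology and Statistics are paired (same period) — holds.
The Statistics session must be before the Physics session — holds.

Yes, all constraints hold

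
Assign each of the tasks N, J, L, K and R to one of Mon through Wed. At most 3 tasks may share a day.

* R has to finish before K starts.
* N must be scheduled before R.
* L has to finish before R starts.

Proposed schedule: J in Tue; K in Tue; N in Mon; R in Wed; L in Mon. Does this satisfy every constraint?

At most 3 tasks may share a day — holds.
L has to finish before R starts — holds.
N must be scheduled before R — holds.
R has to finish before K starts — violated.

Invalid. R has to finish before K starts.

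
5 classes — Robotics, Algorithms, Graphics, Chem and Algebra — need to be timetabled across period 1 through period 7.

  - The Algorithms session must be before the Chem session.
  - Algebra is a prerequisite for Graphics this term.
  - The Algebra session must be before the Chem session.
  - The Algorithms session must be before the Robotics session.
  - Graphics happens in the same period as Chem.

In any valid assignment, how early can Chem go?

Precedence pushes Chem to at least period 2.
Chem at period 2 is achievable: Graphics -> period 2, Robotics -> period 2, Chem -> period 2, Algebra -> period 1, Algorithms -> period 1.

period 2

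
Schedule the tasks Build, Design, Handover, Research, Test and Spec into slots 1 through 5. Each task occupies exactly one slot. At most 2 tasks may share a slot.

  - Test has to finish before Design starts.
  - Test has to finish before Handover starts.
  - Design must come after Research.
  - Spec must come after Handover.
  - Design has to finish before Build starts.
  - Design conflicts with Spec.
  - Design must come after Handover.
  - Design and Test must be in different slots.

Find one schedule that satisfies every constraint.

Build -> 4; Research -> 1; Handover -> 2; Design -> 3; Spec -> 4; Test -> 1

Checking: Handover(2) before Design(3); Research(1) before Design(3); Test(1) before Handover(2); Design(3) before Build(4); Test(1) before Design(3); Handover(2) before Spec(4); Design(3) != Spec(4); Design(3) != Test(1); max 2 per slot (cap 2).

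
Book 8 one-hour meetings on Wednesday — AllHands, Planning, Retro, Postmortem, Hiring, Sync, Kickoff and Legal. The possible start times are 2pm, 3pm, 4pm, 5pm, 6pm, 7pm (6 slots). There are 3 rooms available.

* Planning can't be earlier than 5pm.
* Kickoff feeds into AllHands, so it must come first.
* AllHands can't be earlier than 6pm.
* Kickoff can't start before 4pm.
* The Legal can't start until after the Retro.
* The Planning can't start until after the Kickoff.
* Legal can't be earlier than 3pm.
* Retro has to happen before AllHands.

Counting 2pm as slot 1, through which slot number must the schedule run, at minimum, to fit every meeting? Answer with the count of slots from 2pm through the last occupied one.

The precedence chain requires at least 2 distinct slots.
With at most 3 per slot and 8 meetings, at least 3 slots are needed.
AllHands can't be placed before 6pm — that is slot 5 counting from 2pm — so the schedule must run through at least 5 slots.
5 works (last occupied slot: 6pm): for example Kickoff=4pm; Postmortem=2pm; AllHands=6pm; Planning=5pm; Legal=3pm; Retro=2pm; Hiring=2pm; Sync=3pm.

5 slots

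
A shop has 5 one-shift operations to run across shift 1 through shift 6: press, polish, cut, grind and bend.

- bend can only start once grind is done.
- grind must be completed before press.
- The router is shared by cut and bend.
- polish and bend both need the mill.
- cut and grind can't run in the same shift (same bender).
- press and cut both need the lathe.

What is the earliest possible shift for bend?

Precedence pushes bend to at least shift 2.
bend at shift 2 is achievable: press=shift 2; grind=shift 1; cut=shift 3; polish=shift 1; bend=shift 2.

shift 2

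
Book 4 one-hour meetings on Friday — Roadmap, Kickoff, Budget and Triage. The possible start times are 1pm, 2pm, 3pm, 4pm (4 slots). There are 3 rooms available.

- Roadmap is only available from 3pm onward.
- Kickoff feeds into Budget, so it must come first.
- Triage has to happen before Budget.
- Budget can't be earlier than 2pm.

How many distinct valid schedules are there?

28

Splitting on Roadmap: it can be 3pm (14), 4pm (14). Listing each branch's schedules as (Kickoff, Budget, Triage):
Roadmap=3pm: (1pm,2pm,1pm) (1pm,3pm,1pm) (1pm,3pm,2pm) (1pm,4pm,1pm) (1pm,4pm,2pm) (1pm,4pm,3pm) (2pm,3pm,1pm) (2pm,3pm,2pm) (2pm,4pm,1pm) (2pm,4pm,2pm) (2pm,4pm,3pm) (3pm,4pm,1pm) (3pm,4pm,2pm) (3pm,4pm,3pm) — 14.
Roadmap=4pm: (1pm,2pm,1pm) (1pm,3pm,1pm) (1pm,3pm,2pm) (1pm,4pm,1pm) (1pm,4pm,2pm) (1pm,4pm,3pm) (2pm,3pm,1pm) (2pm,3pm,2pm) (2pm,4pm,1pm) (2pm,4pm,2pm) (2pm,4pm,3pm) (3pm,4pm,1pm) (3pm,4pm,2pm) (3pm,4pm,3pm) — 14.
Summing: 14 + 14 = 28.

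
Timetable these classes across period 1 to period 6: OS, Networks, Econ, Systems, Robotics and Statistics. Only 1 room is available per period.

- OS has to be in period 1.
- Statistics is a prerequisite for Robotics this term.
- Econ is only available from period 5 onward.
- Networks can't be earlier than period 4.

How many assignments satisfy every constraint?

12

Splitting on Networks: it can be period 4 (6), period 5 (3), period 6 (3). Listing each branch's schedules as (OS, Econ, Systems, Robotics, Statistics) by period number:
Networks=period 4: (1,5,2,6,3) (1,5,3,6,2) (1,5,6,3,2) (1,6,2,5,3) (1,6,3,5,2) (1,6,5,3,2) — 6.
Networks=period 5: (1,6,2,4,3) (1,6,3,4,2) (1,6,4,3,2) — 3.
Networks=period 6: (1,5,2,4,3) (1,5,3,4,2) (1,5,4,3,2) — 3.
Summing: 6 + 3 + 3 = 12.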